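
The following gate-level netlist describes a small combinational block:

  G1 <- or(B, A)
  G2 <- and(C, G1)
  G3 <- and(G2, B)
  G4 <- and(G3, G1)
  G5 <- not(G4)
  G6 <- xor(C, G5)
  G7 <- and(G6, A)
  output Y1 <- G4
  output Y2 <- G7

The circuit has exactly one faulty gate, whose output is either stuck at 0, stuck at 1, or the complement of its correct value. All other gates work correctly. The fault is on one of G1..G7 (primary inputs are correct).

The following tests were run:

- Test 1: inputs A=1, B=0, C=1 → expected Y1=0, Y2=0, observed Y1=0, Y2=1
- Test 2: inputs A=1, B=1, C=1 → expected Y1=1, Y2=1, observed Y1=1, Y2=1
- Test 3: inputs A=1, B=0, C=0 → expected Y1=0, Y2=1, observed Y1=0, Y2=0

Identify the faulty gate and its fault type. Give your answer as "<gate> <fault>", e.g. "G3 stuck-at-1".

Fault-free values for test 1 (A=1, B=0, C=1): G1=1, G2=1, G3=0, G4=0, G5=1, G6=0, G7=0, giving Y1=0, Y2=0. Observed Y1=0, Y2=1.
Test 1: faults giving observed Y1=0, Y2=1 are {G5 stuck-at-0, G5 inverted output, G6 stuck-at-1, G6 inverted output, G7 stuck-at-1, G7 inverted output}.
Test 2 (A=1, B=1, C=1): fault-free G1=1, G2=1, G3=1, G4=1, G5=0, G6=1, G7=1 → Y1=1, Y2=1; observed Y1=1, Y2=1. Eliminates G5 inverted output, G6 inverted output, G7 inverted output.
Test 3 (A=1, B=0, C=0): fault-free G1=1, G2=0, G3=0, G4=0, G5=1, G6=1, G7=1 → Y1=0, Y2=1; observed Y1=0, Y2=0. Eliminates G6 stuck-at-1, G7 stuck-at-1.
Only G5 stuck-at-0 is consistent with every test.

G5 stuck-at-0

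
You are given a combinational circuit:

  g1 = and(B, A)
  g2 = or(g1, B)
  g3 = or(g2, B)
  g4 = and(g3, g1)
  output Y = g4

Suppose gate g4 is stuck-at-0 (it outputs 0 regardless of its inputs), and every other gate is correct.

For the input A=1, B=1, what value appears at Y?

0

Propagate with g4 forced: g1=1, g2=1, g3=1, g4=0 [stuck-at-0].
So Y = 0. (Without the fault it would be 1.)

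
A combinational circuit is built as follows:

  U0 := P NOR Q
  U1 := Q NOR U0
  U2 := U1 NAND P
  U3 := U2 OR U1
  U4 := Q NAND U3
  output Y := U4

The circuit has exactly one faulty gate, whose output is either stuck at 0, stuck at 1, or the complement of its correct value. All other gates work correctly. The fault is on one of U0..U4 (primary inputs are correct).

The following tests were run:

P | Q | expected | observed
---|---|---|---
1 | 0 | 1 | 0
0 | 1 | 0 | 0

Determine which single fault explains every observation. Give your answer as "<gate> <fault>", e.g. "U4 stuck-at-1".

Fault-free values for test 1 (P=1, Q=0): U0=0, U1=1, U2=0, U3=1, U4=1, giving Y=1. Observed 0.
Test 1: faults giving observed 0 are {U4 stuck-at-0, U4 inverted output}.
Test 2 (P=0, Q=1): fault-free U0=0, U1=0, U2=1, U3=1, U4=0 → 0; observed 0. Eliminates U4 inverted output.
Only U4 stuck-at-0 is consistent with every test.

U4 stuck-at-0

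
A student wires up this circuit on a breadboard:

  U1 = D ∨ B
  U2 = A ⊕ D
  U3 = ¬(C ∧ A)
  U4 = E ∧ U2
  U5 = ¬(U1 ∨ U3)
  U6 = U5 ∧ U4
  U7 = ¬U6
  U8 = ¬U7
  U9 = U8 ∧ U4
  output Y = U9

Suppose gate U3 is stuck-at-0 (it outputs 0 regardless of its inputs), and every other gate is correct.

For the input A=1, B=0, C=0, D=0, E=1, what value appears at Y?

Propagate with U3 forced: U1=0, U2=1, U3=0 [stuck-at-0], U4=1, U5=1, U6=1, U7=0, U8=1, U9=1.
So Y = 1. (Without the fault it would be 0.)

1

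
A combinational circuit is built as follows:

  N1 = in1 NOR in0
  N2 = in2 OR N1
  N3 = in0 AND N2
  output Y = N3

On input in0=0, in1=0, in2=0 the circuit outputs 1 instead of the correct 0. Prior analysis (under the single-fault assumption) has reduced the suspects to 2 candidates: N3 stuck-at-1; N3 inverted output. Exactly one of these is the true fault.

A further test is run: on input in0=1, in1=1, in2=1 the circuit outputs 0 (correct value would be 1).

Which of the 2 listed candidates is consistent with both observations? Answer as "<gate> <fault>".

Evaluate each candidate on input in0=1, in1=1, in2=1:
  N3 stuck-at-1: N1=0, N2=1, N3=1 [stuck-at-1] → 1 — eliminated
  N3 inverted output: N1=0, N2=1, N3=0 [inverted output] → 0 — matches
Only N3 inverted output reproduces the observed 0.

N3 inverted output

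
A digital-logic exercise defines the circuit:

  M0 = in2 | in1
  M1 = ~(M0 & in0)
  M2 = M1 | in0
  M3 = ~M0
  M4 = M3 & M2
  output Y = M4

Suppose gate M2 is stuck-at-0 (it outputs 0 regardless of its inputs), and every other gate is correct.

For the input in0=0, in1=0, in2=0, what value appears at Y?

0

Propagate with M2 forced: M0=0, M1=1, M2=0 [stuck-at-0], M3=1, M4=0.
So Y = 0. (Without the fault it would be 1.)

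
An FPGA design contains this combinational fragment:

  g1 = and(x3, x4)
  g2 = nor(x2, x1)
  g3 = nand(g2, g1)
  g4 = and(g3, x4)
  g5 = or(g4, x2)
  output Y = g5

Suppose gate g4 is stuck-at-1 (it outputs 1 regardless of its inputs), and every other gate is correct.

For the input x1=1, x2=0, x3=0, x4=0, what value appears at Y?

1

Propagate with g4 forced: g1=0, g2=0, g3=1, g4=1 [stuck-at-1], g5=1.
So Y = 1. (Without the fault it would be 0.)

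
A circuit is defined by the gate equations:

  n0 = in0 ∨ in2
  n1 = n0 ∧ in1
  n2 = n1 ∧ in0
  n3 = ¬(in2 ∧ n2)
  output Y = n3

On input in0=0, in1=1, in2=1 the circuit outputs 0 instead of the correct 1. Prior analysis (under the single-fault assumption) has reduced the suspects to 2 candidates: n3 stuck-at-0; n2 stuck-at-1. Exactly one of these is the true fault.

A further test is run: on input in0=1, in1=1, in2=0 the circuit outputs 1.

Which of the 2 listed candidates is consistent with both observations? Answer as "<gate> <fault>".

n2 stuck-at-1

Evaluate each candidate on input in0=1, in1=1, in2=0:
  n3 stuck-at-0: n0=1, n1=1, n2=1, n3=0 [stuck-at-0] → 0 — eliminated
  n2 stuck-at-1: n0=1, n1=1, n2=1 [stuck-at-1], n3=1 → 1 — matches
Only n2 stuck-at-1 reproduces the observed 1.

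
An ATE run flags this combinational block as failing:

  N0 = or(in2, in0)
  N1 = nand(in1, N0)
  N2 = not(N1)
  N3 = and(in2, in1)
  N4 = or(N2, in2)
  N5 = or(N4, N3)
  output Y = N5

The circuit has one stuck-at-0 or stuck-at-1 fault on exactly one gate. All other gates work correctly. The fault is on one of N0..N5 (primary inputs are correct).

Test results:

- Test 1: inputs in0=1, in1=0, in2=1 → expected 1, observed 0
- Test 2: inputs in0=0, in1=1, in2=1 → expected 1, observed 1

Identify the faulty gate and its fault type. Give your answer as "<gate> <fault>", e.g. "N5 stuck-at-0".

Fault-free values for test 1 (in0=1, in1=0, in2=1): N0=1, N1=1, N2=0, N3=0, N4=1, N5=1, giving Y=1. Observed 0.
Test 1: faults giving observed 0 are {N4 stuck-at-0, N5 stuck-at-0}.
Test 2 (in0=0, in1=1, in2=1): fault-free N0=1, N1=0, N2=1, N3=1, N4=1, N5=1 → 1; observed 1. Eliminates N5 stuck-at-0.
Only N4 stuck-at-0 is consistent with every test.

N4 stuck-at-0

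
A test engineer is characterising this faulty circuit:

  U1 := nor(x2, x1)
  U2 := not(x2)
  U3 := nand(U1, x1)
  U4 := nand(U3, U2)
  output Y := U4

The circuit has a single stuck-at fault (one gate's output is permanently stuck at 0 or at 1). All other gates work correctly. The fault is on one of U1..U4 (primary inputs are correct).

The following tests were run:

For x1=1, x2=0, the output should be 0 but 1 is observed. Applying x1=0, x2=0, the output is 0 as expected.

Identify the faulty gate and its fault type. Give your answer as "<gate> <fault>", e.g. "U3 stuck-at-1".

Fault-free values for test 1 (x1=1, x2=0): U1=0, U2=1, U3=1, U4=0, giving Y=0. Observed 1.
Test 1: faults giving observed 1 are {U1 stuck-at-1, U2 stuck-at-0, U3 stuck-at-0, U4 stuck-at-1}.
Test 2 (x1=0, x2=0): fault-free U1=1, U2=1, U3=1, U4=0 → 0; observed 0. Eliminates U2 stuck-at-0, U3 stuck-at-0, U4 stuck-at-1.
Only U1 stuck-at-1 is consistent with every test.

U1 stuck-at-1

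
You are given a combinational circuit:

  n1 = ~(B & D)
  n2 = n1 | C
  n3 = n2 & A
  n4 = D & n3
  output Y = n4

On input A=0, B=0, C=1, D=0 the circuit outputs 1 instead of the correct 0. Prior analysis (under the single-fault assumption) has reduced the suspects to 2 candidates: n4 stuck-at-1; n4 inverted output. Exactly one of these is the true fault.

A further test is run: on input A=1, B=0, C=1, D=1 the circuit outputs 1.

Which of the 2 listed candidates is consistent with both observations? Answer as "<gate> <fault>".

n4 stuck-at-1

Evaluate each candidate on input A=1, B=0, C=1, D=1:
  n4 stuck-at-1: n1=1, n2=1, n3=1, n4=1 [stuck-at-1] → 1 — matches
  n4 inverted output: n1=1, n2=1, n3=1, n4=0 [inverted output] → 0 — eliminated
Only n4 stuck-at-1 reproduces the observed 1.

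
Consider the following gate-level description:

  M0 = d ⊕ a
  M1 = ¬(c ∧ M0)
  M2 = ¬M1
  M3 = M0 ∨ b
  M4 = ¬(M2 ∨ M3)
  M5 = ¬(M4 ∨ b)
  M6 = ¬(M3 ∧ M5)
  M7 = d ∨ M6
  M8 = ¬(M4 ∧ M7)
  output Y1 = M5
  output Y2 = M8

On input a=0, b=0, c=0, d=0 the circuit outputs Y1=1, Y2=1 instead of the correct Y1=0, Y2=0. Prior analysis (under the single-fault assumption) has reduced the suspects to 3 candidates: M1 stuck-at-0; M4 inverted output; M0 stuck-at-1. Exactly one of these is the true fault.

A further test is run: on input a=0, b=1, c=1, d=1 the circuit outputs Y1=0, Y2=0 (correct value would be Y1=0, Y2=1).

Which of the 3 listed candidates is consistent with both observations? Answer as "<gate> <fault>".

Evaluate each candidate on input a=0, b=1, c=1, d=1:
  M1 stuck-at-0: M0=1, M1=0 [stuck-at-0], M2=1, M3=1, M4=0, M5=0, M6=1, M7=1, M8=1 → Y1=0, Y2=1 — eliminated
  M4 inverted output: M0=1, M1=0, M2=1, M3=1, M4=1 [inverted output], M5=0, M6=1, M7=1, M8=0 → Y1=0, Y2=0 — matches
  M0 stuck-at-1: M0=1 [stuck-at-1], M1=0, M2=1, M3=1, M4=0, M5=0, M6=1, M7=1, M8=1 → Y1=0, Y2=1 — eliminated
Only M4 inverted output reproduces the observed Y1=0, Y2=0.

M4 inverted output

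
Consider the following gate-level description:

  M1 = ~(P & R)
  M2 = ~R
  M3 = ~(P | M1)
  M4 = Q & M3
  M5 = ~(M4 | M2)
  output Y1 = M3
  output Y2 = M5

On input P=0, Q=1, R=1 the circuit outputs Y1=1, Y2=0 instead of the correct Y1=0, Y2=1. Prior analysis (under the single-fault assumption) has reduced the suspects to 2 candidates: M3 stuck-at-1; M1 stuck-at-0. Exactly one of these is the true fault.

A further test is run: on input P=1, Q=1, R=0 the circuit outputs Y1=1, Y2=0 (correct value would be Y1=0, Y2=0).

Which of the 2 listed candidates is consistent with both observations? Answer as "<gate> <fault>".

Evaluate each candidate on input P=1, Q=1, R=0:
  M3 stuck-at-1: M1=1, M2=1, M3=1 [stuck-at-1], M4=1, M5=0 → Y1=1, Y2=0 — matches
  M1 stuck-at-0: M1=0 [stuck-at-0], M2=1, M3=0, M4=0, M5=0 → Y1=0, Y2=0 — eliminated
Only M3 stuck-at-1 reproduces the observed Y1=1, Y2=0.

M3 stuck-at-1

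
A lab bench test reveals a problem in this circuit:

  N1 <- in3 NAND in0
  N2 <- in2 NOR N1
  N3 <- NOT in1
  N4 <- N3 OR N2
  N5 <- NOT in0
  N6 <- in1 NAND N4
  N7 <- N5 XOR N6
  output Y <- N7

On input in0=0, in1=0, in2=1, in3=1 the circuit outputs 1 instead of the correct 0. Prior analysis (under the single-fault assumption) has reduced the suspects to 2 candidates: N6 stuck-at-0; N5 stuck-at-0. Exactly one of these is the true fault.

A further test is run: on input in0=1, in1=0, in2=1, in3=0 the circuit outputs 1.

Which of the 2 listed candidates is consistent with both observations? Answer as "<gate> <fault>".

N5 stuck-at-0

Evaluate each candidate on input in0=1, in1=0, in2=1, in3=0:
  N6 stuck-at-0: N1=1, N2=0, N3=1, N4=1, N5=0, N6=0 [stuck-at-0], N7=0 → 0 — eliminated
  N5 stuck-at-0: N1=1, N2=0, N3=1, N4=1, N5=0 [stuck-at-0], N6=1, N7=1 → 1 — matches
Only N5 stuck-at-0 reproduces the observed 1.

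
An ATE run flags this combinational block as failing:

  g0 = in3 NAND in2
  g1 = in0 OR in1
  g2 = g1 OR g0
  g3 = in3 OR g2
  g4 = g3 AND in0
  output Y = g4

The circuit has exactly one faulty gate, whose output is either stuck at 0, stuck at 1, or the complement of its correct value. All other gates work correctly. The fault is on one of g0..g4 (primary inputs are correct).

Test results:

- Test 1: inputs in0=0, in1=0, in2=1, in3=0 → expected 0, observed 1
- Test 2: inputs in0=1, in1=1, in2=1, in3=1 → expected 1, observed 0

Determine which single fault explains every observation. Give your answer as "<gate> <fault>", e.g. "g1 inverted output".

Fault-free values for test 1 (in0=0, in1=0, in2=1, in3=0): g0=1, g1=0, g2=1, g3=1, g4=0, giving Y=0. Observed 1.
Test 1: faults giving observed 1 are {g4 stuck-at-1, g4 inverted output}.
Test 2 (in0=1, in1=1, in2=1, in3=1): fault-free g0=0, g1=1, g2=1, g3=1, g4=1 → 1; observed 0. Eliminates g4 stuck-at-1.
Only g4 inverted output is consistent with every test.

g4 inverted output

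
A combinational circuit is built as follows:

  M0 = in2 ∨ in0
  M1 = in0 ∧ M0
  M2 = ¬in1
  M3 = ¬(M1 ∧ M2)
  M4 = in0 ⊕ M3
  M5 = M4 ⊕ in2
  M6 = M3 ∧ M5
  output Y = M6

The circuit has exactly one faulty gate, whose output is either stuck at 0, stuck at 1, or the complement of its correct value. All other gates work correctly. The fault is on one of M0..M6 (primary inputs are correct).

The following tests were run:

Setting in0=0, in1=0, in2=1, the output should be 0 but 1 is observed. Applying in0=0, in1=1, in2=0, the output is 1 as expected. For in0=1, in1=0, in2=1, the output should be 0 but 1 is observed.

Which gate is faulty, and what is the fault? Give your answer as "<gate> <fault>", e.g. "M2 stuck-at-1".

M6 stuck-at-1

Fault-free values for test 1 (in0=0, in1=0, in2=1): M0=1, M1=0, M2=1, M3=1, M4=1, M5=0, M6=0, giving Y=0. Observed 1.
Test 1: faults giving observed 1 are {M4 stuck-at-0, M4 inverted output, M5 stuck-at-1, M5 inverted output, M6 stuck-at-1, M6 inverted output}.
Test 2 (in0=0, in1=1, in2=0): fault-free M0=0, M1=0, M2=0, M3=1, M4=1, M5=1, M6=1 → 1; observed 1. Eliminates M4 stuck-at-0, M4 inverted output, M5 inverted output, M6 inverted output.
Test 3 (in0=1, in1=0, in2=1): fault-free M0=1, M1=1, M2=1, M3=0, M4=1, M5=0, M6=0 → 0; observed 1. Eliminates M5 stuck-at-1.
Only M6 stuck-at-1 is consistent with every test.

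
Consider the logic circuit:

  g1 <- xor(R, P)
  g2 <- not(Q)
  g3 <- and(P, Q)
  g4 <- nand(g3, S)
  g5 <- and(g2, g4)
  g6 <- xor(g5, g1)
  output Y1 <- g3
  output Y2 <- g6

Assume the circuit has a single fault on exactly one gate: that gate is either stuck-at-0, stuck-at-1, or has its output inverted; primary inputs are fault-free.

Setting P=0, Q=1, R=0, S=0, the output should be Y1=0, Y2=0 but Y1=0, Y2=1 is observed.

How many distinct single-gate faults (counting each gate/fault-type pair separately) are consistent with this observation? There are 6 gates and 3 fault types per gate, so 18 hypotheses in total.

8

Fault-free: g1=0, g2=0, g3=0, g4=1, g5=0, g6=0 → Y1=0, Y2=0. Observed Y1=0, Y2=1.
  g1: stuck-at-1, inverted output ✓; others ✗
  g2: stuck-at-1, inverted output ✓; others ✗
  g3: none of the 3 fault types match ✗
  g4: none of the 3 fault types match ✗
  g5: stuck-at-1, inverted output ✓; others ✗
  g6: stuck-at-1, inverted output ✓; others ✗
Consistent faults: {g1 stuck-at-1, g1 inverted output, g2 stuck-at-1, g2 inverted output, g5 stuck-at-1, g5 inverted output, g6 stuck-at-1, g6 inverted output} — 8 in all.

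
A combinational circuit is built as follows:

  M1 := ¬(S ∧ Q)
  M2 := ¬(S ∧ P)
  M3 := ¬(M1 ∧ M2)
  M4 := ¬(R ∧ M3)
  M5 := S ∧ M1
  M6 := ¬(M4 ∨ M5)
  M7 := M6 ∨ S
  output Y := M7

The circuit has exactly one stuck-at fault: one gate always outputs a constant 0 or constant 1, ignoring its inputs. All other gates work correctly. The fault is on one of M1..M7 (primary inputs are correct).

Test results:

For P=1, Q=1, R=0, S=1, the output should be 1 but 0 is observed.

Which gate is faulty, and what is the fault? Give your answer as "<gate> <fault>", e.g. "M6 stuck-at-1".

M7 stuck-at-0

Fault-free values for test 1 (P=1, Q=1, R=0, S=1): M1=0, M2=0, M3=1, M4=1, M5=0, M6=0, M7=1, giving Y=1. Observed 0.
Test 1: faults giving observed 0 are {M7 stuck-at-0}.
Only M7 stuck-at-0 is consistent with every test.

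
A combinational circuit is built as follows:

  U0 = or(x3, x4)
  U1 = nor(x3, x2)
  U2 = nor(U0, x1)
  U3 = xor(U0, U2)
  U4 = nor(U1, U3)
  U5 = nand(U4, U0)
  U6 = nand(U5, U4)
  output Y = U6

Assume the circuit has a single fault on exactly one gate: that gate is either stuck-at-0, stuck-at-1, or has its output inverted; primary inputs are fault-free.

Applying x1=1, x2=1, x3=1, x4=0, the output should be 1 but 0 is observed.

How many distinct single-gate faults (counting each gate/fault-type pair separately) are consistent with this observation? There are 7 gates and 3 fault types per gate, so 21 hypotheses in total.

Fault-free: U0=1, U1=0, U2=0, U3=1, U4=0, U5=1, U6=1 → 1. Observed 0.
  U0: stuck-at-0, inverted output ✓; others ✗
  U1: none of the 3 fault types match ✗
  U2: none of the 3 fault types match ✗
  U3: none of the 3 fault types match ✗
  U4: none of the 3 fault types match ✗
  U5: none of the 3 fault types match ✗
  U6: stuck-at-0, inverted output ✓; others ✗
Consistent faults: {U0 stuck-at-0, U0 inverted output, U6 stuck-at-0, U6 inverted output} — 4 in all.

4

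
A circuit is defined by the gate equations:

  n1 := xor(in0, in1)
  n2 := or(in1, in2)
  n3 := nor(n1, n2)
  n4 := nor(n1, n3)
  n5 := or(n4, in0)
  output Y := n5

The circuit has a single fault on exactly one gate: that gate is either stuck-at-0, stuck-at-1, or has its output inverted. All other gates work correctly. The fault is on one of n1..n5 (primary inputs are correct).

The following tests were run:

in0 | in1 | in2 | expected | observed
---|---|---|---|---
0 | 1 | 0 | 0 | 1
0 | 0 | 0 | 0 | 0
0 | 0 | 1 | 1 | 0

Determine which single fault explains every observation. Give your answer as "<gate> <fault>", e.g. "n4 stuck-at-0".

Fault-free values for test 1 (in0=0, in1=1, in2=0): n1=1, n2=1, n3=0, n4=0, n5=0, giving Y=0. Observed 1.
Test 1: faults giving observed 1 are {n1 stuck-at-0, n1 inverted output, n4 stuck-at-1, n4 inverted output, n5 stuck-at-1, n5 inverted output}.
Test 2 (in0=0, in1=0, in2=0): fault-free n1=0, n2=0, n3=1, n4=0, n5=0 → 0; observed 0. Eliminates n4 stuck-at-1, n4 inverted output, n5 stuck-at-1, n5 inverted output.
Test 3 (in0=0, in1=0, in2=1): fault-free n1=0, n2=1, n3=0, n4=1, n5=1 → 1; observed 0. Eliminates n1 stuck-at-0.
Only n1 inverted output is consistent with every test.

n1 inverted output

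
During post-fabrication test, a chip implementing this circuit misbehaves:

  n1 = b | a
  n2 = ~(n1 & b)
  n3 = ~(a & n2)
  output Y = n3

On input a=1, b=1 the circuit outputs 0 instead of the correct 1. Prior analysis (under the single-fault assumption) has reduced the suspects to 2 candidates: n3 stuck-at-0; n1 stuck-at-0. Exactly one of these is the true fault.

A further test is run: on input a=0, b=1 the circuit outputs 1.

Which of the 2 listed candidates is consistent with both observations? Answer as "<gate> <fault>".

Evaluate each candidate on input a=0, b=1:
  n3 stuck-at-0: n1=1, n2=0, n3=0 [stuck-at-0] → 0 — eliminated
  n1 stuck-at-0: n1=0 [stuck-at-0], n2=1, n3=1 → 1 — matches
Only n1 stuck-at-0 reproduces the observed 1.

n1 stuck-at-0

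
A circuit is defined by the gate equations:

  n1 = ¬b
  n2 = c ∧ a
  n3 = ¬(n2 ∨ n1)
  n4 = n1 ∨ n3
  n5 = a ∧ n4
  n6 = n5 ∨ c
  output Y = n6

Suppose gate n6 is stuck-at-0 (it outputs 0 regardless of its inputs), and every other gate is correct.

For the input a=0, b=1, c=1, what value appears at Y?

0

Propagate with n6 forced: n1=0, n2=0, n3=1, n4=1, n5=0, n6=0 [stuck-at-0].
So Y = 0. (Without the fault it would be 1.)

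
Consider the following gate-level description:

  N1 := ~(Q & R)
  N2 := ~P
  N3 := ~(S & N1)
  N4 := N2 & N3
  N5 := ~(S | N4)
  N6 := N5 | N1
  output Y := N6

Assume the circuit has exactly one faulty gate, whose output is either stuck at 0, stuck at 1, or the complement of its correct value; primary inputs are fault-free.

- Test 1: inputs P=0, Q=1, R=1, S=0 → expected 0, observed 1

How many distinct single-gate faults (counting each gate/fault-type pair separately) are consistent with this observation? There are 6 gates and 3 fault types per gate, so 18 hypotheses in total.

Fault-free: N1=0, N2=1, N3=1, N4=1, N5=0, N6=0 → 0. Observed 1.
  N1: stuck-at-1, inverted output ✓; others ✗
  N2: stuck-at-0, inverted output ✓; others ✗
  N3: stuck-at-0, inverted output ✓; others ✗
  N4: stuck-at-0, inverted output ✓; others ✗
  N5: stuck-at-1, inverted output ✓; others ✗
  N6: stuck-at-1, inverted output ✓; others ✗
Consistent faults: {N1 stuck-at-1, N1 inverted output, N2 stuck-at-0, N2 inverted output, N3 stuck-at-0, N3 inverted output, N4 stuck-at-0, N4 inverted output, N5 stuck-at-1, N5 inverted output, N6 stuck-at-1, N6 inverted output} — 12 in all.

12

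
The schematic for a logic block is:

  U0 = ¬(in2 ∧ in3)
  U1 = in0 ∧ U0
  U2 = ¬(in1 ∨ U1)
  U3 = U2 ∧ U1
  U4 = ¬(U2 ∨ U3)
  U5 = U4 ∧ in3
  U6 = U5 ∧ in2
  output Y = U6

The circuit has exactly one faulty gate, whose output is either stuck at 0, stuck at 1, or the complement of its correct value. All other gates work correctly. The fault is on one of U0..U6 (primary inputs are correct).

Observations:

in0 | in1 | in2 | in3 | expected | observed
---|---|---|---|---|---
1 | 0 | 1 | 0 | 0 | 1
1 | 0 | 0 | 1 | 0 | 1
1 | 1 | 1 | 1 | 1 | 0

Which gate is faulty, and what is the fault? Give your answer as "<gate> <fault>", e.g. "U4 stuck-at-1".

U6 inverted output

Fault-free values for test 1 (in0=1, in1=0, in2=1, in3=0): U0=1, U1=1, U2=0, U3=0, U4=1, U5=0, U6=0, giving Y=0. Observed 1.
Test 1: faults giving observed 1 are {U5 stuck-at-1, U5 inverted output, U6 stuck-at-1, U6 inverted output}.
Test 2 (in0=1, in1=0, in2=0, in3=1): fault-free U0=1, U1=1, U2=0, U3=0, U4=1, U5=1, U6=0 → 0; observed 1. Eliminates U5 stuck-at-1, U5 inverted output.
Test 3 (in0=1, in1=1, in2=1, in3=1): fault-free U0=0, U1=0, U2=0, U3=0, U4=1, U5=1, U6=1 → 1; observed 0. Eliminates U6 stuck-at-1.
Only U6 inverted output is consistent with every test.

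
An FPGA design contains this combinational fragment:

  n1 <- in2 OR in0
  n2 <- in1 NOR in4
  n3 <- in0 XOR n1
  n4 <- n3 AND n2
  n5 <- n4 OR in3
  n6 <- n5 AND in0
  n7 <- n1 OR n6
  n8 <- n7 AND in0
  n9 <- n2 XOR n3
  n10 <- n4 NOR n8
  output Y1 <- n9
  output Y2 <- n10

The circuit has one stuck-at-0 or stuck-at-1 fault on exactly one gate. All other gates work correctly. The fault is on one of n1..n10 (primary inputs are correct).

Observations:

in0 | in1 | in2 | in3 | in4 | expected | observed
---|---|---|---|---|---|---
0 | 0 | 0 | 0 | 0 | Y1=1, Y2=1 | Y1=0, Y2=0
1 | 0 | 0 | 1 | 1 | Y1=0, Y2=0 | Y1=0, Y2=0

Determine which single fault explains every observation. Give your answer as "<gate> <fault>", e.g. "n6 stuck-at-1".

n1 stuck-at-1

Fault-free values for test 1 (in0=0, in1=0, in2=0, in3=0, in4=0): n1=0, n2=1, n3=0, n4=0, n5=0, n6=0, n7=0, n8=0, n9=1, n10=1, giving Y1=1, Y2=1. Observed Y1=0, Y2=0.
Test 1: faults giving observed Y1=0, Y2=0 are {n1 stuck-at-1, n3 stuck-at-1}.
Test 2 (in0=1, in1=0, in2=0, in3=1, in4=1): fault-free n1=1, n2=0, n3=0, n4=0, n5=1, n6=1, n7=1, n8=1, n9=0, n10=0 → Y1=0, Y2=0; observed Y1=0, Y2=0. Eliminates n3 stuck-at-1.
Only n1 stuck-at-1 is consistent with every test.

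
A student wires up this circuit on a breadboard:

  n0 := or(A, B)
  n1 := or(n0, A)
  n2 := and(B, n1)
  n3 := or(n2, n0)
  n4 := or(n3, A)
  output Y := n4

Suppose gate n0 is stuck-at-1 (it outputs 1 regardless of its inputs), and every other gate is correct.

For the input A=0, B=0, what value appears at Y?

Propagate with n0 forced: n0=1 [stuck-at-1], n1=1, n2=0, n3=1, n4=1.
So Y = 1. (Without the fault it would be 0.)

1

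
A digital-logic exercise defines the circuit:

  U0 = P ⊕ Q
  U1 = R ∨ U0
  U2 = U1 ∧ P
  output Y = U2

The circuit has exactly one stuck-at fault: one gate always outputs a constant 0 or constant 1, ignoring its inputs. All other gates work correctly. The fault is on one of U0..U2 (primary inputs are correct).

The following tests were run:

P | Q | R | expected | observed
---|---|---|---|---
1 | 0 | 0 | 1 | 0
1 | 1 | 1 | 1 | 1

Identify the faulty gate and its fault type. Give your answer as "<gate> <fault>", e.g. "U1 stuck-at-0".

Fault-free values for test 1 (P=1, Q=0, R=0): U0=1, U1=1, U2=1, giving Y=1. Observed 0.
Test 1: faults giving observed 0 are {U0 stuck-at-0, U1 stuck-at-0, U2 stuck-at-0}.
Test 2 (P=1, Q=1, R=1): fault-free U0=0, U1=1, U2=1 → 1; observed 1. Eliminates U1 stuck-at-0, U2 stuck-at-0.
Only U0 stuck-at-0 is consistent with every test.

U0 stuck-at-0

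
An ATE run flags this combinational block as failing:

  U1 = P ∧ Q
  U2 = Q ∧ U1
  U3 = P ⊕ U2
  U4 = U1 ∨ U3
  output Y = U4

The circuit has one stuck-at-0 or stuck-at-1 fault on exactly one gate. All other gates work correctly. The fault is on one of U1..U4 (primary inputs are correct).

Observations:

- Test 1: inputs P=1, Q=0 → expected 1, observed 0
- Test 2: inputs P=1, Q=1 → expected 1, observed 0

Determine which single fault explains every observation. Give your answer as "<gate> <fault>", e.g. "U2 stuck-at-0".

Fault-free values for test 1 (P=1, Q=0): U1=0, U2=0, U3=1, U4=1, giving Y=1. Observed 0.
Test 1: faults giving observed 0 are {U2 stuck-at-1, U3 stuck-at-0, U4 stuck-at-0}.
Test 2 (P=1, Q=1): fault-free U1=1, U2=1, U3=0, U4=1 → 1; observed 0. Eliminates U2 stuck-at-1, U3 stuck-at-0.
Only U4 stuck-at-0 is consistent with every test.

U4 stuck-at-0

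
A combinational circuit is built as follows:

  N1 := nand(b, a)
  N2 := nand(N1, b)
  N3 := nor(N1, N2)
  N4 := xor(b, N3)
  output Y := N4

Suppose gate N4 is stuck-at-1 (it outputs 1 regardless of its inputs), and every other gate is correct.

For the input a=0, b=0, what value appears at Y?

Propagate with N4 forced: N1=1, N2=1, N3=0, N4=1 [stuck-at-1].
So Y = 1. (Without the fault it would be 0.)

1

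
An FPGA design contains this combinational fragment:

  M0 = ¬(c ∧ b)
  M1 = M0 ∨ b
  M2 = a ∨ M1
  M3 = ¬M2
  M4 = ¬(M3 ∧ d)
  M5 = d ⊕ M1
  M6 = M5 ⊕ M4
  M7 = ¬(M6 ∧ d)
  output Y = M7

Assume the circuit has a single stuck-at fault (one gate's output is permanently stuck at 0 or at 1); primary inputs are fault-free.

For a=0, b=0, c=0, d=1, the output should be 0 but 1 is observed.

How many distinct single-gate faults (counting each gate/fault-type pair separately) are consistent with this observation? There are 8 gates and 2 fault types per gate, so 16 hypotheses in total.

6

Fault-free: M0=1, M1=1, M2=1, M3=0, M4=1, M5=0, M6=1, M7=0 → 0. Observed 1.
  M0: none of the 2 fault types match ✗
  M1: none of the 2 fault types match ✗
  M2: stuck-at-0 ✓; others ✗
  M3: stuck-at-1 ✓; others ✗
  M4: stuck-at-0 ✓; others ✗
  M5: stuck-at-1 ✓; others ✗
  M6: stuck-at-0 ✓; others ✗
  M7: stuck-at-1 ✓; others ✗
Consistent faults: {M2 stuck-at-0, M3 stuck-at-1, M4 stuck-at-0, M5 stuck-at-1, M6 stuck-at-0, M7 stuck-at-1} — 6 in all.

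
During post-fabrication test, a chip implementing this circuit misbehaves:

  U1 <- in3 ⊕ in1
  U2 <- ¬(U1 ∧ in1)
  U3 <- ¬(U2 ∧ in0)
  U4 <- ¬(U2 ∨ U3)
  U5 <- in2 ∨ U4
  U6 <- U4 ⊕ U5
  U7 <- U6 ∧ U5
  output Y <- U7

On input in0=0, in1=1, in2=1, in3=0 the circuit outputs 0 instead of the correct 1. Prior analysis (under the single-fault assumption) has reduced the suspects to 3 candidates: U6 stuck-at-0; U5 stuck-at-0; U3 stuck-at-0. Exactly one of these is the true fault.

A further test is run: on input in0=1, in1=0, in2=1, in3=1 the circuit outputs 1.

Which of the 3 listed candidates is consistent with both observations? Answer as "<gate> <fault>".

Evaluate each candidate on input in0=1, in1=0, in2=1, in3=1:
  U6 stuck-at-0: U1=1, U2=1, U3=0, U4=0, U5=1, U6=0 [stuck-at-0], U7=0 → 0 — eliminated
  U5 stuck-at-0: U1=1, U2=1, U3=0, U4=0, U5=0 [stuck-at-0], U6=0, U7=0 → 0 — eliminated
  U3 stuck-at-0: U1=1, U2=1, U3=0 [stuck-at-0], U4=0, U5=1, U6=1, U7=1 → 1 — matches
Only U3 stuck-at-0 reproduces the observed 1.

U3 stuck-at-0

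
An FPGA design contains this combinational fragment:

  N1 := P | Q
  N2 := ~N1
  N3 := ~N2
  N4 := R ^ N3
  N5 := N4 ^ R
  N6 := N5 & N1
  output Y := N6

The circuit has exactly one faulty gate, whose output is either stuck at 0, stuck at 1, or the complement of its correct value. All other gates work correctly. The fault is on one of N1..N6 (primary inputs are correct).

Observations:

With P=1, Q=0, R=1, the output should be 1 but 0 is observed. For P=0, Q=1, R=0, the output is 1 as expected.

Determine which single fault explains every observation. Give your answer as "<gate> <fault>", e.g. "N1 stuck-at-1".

N4 stuck-at-1

Fault-free values for test 1 (P=1, Q=0, R=1): N1=1, N2=0, N3=1, N4=0, N5=1, N6=1, giving Y=1. Observed 0.
Test 1: faults giving observed 0 are {N1 stuck-at-0, N1 inverted output, N2 stuck-at-1, N2 inverted output, N3 stuck-at-0, N3 inverted output, N4 stuck-at-1, N4 inverted output, N5 stuck-at-0, N5 inverted output, N6 stuck-at-0, N6 inverted output}.
Test 2 (P=0, Q=1, R=0): fault-free N1=1, N2=0, N3=1, N4=1, N5=1, N6=1 → 1; observed 1. Eliminates N1 stuck-at-0, N1 inverted output, N2 stuck-at-1, N2 inverted output, N3 stuck-at-0, N3 inverted output, N4 inverted output, N5 stuck-at-0, N5 inverted output, N6 stuck-at-0, N6 inverted output.
Only N4 stuck-at-1 is consistent with every test.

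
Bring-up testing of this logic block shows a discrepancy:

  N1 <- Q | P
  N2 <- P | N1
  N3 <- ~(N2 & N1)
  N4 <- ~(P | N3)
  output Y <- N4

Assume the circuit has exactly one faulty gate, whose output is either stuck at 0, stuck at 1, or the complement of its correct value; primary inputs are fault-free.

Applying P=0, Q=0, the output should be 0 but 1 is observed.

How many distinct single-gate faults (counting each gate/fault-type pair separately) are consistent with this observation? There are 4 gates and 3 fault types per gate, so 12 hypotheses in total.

6

Fault-free: N1=0, N2=0, N3=1, N4=0 → 0. Observed 1.
  N1 stuck-at-0: output 0 ✗
  N1 stuck-at-1: output 1 ✓
  N1 inverted output: output 1 ✓
  N2 stuck-at-0: output 0 ✗
  N2 stuck-at-1: output 0 ✗
  N2 inverted output: output 0 ✗
  N3 stuck-at-0: output 1 ✓
  N3 stuck-at-1: output 0 ✗
  N3 inverted output: output 1 ✓
  N4 stuck-at-0: output 0 ✗
  N4 stuck-at-1: output 1 ✓
  N4 inverted output: output 1 ✓
Consistent faults: {N1 stuck-at-1, N1 inverted output, N3 stuck-at-0, N3 inverted output, N4 stuck-at-1, N4 inverted output} — 6 in all.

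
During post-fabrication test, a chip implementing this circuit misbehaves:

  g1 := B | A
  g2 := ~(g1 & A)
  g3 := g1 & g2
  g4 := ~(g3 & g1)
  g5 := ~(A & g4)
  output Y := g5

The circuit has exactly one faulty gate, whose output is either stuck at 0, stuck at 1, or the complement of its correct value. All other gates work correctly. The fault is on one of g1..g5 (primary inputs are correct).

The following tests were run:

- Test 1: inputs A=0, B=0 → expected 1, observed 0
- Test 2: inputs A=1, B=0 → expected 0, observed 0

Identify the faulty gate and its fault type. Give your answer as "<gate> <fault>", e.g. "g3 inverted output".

g5 stuck-at-0

Fault-free values for test 1 (A=0, B=0): g1=0, g2=1, g3=0, g4=1, g5=1, giving Y=1. Observed 0.
Test 1: faults giving observed 0 are {g5 stuck-at-0, g5 inverted output}.
Test 2 (A=1, B=0): fault-free g1=1, g2=0, g3=0, g4=1, g5=0 → 0; observed 0. Eliminates g5 inverted output.
Only g5 stuck-at-0 is consistent with every test.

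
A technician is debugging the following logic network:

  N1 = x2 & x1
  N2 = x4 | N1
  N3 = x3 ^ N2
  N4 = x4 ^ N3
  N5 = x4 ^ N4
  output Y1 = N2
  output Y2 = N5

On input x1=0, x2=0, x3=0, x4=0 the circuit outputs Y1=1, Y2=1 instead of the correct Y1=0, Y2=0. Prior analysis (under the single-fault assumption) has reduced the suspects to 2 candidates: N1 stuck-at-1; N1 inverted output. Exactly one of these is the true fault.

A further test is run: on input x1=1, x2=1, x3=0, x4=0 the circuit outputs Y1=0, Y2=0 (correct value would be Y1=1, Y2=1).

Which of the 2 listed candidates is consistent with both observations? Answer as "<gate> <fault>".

Evaluate each candidate on input x1=1, x2=1, x3=0, x4=0:
  N1 stuck-at-1: N1=1 [stuck-at-1], N2=1, N3=1, N4=1, N5=1 → Y1=1, Y2=1 — eliminated
  N1 inverted output: N1=0 [inverted output], N2=0, N3=0, N4=0, N5=0 → Y1=0, Y2=0 — matches
Only N1 inverted output reproduces the observed Y1=0, Y2=0.

N1 inverted output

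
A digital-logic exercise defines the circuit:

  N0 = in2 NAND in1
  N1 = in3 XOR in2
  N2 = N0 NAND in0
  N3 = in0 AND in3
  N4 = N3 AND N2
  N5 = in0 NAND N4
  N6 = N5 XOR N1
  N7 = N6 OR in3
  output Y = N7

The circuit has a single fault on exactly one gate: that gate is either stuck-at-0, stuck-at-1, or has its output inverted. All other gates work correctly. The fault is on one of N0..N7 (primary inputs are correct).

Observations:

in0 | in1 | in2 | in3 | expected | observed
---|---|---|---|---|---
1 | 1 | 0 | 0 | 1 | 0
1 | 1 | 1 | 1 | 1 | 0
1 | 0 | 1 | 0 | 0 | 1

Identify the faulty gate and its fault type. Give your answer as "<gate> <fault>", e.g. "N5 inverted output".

N7 inverted output

Fault-free values for test 1 (in0=1, in1=1, in2=0, in3=0): N0=1, N1=0, N2=0, N3=0, N4=0, N5=1, N6=1, N7=1, giving Y=1. Observed 0.
Test 1: faults giving observed 0 are {N1 stuck-at-1, N1 inverted output, N4 stuck-at-1, N4 inverted output, N5 stuck-at-0, N5 inverted output, N6 stuck-at-0, N6 inverted output, N7 stuck-at-0, N7 inverted output}.
Test 2 (in0=1, in1=1, in2=1, in3=1): fault-free N0=0, N1=0, N2=1, N3=1, N4=1, N5=0, N6=0, N7=1 → 1; observed 0. Eliminates N1 stuck-at-1, N1 inverted output, N4 stuck-at-1, N4 inverted output, N5 stuck-at-0, N5 inverted output, N6 stuck-at-0, N6 inverted output.
Test 3 (in0=1, in1=0, in2=1, in3=0): fault-free N0=1, N1=1, N2=0, N3=0, N4=0, N5=1, N6=0, N7=0 → 0; observed 1. Eliminates N7 stuck-at-0.
Only N7 inverted output is consistent with every test.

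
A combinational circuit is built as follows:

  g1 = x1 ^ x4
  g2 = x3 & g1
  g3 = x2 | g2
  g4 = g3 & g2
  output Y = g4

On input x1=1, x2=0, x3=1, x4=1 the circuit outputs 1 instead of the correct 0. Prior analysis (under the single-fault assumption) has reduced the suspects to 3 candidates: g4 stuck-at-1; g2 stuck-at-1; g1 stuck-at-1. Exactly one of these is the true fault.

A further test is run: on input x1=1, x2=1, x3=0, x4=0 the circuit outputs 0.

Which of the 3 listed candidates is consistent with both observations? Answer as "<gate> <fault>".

Evaluate each candidate on input x1=1, x2=1, x3=0, x4=0:
  g4 stuck-at-1: g1=1, g2=0, g3=1, g4=1 [stuck-at-1] → 1 — eliminated
  g2 stuck-at-1: g1=1, g2=1 [stuck-at-1], g3=1, g4=1 → 1 — eliminated
  g1 stuck-at-1: g1=1 [stuck-at-1], g2=0, g3=1, g4=0 → 0 — matches
Only g1 stuck-at-1 reproduces the observed 0.

g1 stuck-at-1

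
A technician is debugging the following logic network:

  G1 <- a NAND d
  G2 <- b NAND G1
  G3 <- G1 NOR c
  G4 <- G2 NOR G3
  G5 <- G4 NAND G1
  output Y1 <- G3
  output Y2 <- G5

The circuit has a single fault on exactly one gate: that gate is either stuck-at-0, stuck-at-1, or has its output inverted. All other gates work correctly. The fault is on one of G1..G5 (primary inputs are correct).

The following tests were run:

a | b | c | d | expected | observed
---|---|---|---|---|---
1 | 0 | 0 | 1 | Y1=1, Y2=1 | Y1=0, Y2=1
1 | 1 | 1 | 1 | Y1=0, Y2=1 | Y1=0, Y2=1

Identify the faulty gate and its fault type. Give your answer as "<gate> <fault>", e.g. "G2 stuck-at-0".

Fault-free values for test 1 (a=1, b=0, c=0, d=1): G1=0, G2=1, G3=1, G4=0, G5=1, giving Y1=1, Y2=1. Observed Y1=0, Y2=1.
Test 1: faults giving observed Y1=0, Y2=1 are {G1 stuck-at-1, G1 inverted output, G3 stuck-at-0, G3 inverted output}.
Test 2 (a=1, b=1, c=1, d=1): fault-free G1=0, G2=1, G3=0, G4=0, G5=1 → Y1=0, Y2=1; observed Y1=0, Y2=1. Eliminates G1 stuck-at-1, G1 inverted output, G3 inverted output.
Only G3 stuck-at-0 is consistent with every test.

G3 stuck-at-0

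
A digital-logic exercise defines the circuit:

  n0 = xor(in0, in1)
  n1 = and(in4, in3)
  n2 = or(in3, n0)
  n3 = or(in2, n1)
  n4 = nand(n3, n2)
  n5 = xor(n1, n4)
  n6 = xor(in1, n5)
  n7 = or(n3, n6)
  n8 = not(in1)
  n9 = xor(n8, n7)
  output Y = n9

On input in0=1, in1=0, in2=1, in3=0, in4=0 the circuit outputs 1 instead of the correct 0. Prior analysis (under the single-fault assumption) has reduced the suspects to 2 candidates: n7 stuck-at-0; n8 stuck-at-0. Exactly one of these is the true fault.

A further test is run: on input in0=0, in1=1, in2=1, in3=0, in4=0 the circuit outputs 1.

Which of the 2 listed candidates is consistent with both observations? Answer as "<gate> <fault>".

Evaluate each candidate on input in0=0, in1=1, in2=1, in3=0, in4=0:
  n7 stuck-at-0: n0=1, n1=0, n2=1, n3=1, n4=0, n5=0, n6=1, n7=0 [stuck-at-0], n8=0, n9=0 → 0 — eliminated
  n8 stuck-at-0: n0=1, n1=0, n2=1, n3=1, n4=0, n5=0, n6=1, n7=1, n8=0 [stuck-at-0], n9=1 → 1 — matches
Only n8 stuck-at-0 reproduces the observed 1.

n8 stuck-at-0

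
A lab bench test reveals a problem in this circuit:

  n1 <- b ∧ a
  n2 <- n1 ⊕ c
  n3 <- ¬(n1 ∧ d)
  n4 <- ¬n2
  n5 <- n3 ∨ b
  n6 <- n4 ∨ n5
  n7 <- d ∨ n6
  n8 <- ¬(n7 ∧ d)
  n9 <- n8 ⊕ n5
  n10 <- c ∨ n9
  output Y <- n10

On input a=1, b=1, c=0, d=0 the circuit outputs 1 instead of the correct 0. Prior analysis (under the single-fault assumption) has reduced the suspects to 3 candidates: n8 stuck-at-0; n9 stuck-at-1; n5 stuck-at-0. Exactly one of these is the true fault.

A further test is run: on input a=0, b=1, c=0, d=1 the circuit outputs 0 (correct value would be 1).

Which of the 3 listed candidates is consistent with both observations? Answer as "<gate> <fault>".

Evaluate each candidate on input a=0, b=1, c=0, d=1:
  n8 stuck-at-0: n1=0, n2=0, n3=1, n4=1, n5=1, n6=1, n7=1, n8=0 [stuck-at-0], n9=1, n10=1 → 1 — eliminated
  n9 stuck-at-1: n1=0, n2=0, n3=1, n4=1, n5=1, n6=1, n7=1, n8=0, n9=1 [stuck-at-1], n10=1 → 1 — eliminated
  n5 stuck-at-0: n1=0, n2=0, n3=1, n4=1, n5=0 [stuck-at-0], n6=1, n7=1, n8=0, n9=0, n10=0 → 0 — matches
Only n5 stuck-at-0 reproduces the observed 0.

n5 stuck-at-0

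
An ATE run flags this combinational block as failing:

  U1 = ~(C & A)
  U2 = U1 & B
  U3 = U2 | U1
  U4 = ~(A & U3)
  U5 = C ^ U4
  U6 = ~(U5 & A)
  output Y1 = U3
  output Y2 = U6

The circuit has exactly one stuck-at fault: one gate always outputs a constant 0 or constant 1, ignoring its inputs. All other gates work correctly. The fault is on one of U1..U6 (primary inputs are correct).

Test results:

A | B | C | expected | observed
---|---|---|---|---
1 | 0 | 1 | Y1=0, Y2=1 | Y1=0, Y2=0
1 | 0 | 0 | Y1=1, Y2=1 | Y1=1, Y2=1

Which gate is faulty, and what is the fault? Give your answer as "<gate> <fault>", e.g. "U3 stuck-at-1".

Fault-free values for test 1 (A=1, B=0, C=1): U1=0, U2=0, U3=0, U4=1, U5=0, U6=1, giving Y1=0, Y2=1. Observed Y1=0, Y2=0.
Test 1: faults giving observed Y1=0, Y2=0 are {U4 stuck-at-0, U5 stuck-at-1, U6 stuck-at-0}.
Test 2 (A=1, B=0, C=0): fault-free U1=1, U2=0, U3=1, U4=0, U5=0, U6=1 → Y1=1, Y2=1; observed Y1=1, Y2=1. Eliminates U5 stuck-at-1, U6 stuck-at-0.
Only U4 stuck-at-0 is consistent with every test.

U4 stuck-at-0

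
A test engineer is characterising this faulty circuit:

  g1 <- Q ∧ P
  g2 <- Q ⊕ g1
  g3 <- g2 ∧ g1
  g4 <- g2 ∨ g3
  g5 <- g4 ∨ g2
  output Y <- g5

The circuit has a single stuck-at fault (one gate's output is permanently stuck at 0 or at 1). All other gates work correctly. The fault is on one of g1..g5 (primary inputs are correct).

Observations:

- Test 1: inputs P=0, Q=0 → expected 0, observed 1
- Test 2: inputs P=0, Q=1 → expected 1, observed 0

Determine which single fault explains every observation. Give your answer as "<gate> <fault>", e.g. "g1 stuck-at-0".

g1 stuck-at-1

Fault-free values for test 1 (P=0, Q=0): g1=0, g2=0, g3=0, g4=0, g5=0, giving Y=0. Observed 1.
Test 1: faults giving observed 1 are {g1 stuck-at-1, g2 stuck-at-1, g3 stuck-at-1, g4 stuck-at-1, g5 stuck-at-1}.
Test 2 (P=0, Q=1): fault-free g1=0, g2=1, g3=0, g4=1, g5=1 → 1; observed 0. Eliminates g2 stuck-at-1, g3 stuck-at-1, g4 stuck-at-1, g5 stuck-at-1.
Only g1 stuck-at-1 is consistent with every test.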